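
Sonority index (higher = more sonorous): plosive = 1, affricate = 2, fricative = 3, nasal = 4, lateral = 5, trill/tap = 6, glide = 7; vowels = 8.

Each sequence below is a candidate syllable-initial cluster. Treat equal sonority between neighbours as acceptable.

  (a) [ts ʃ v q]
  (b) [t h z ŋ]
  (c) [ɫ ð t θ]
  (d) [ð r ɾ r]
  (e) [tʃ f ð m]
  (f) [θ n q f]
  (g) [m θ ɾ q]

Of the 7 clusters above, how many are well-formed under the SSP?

(a) 2-3-3-1 → violates
(b) 1-3-3-4 → obeys
(c) 5-3-1-3 → violates
(d) 3-6-6-6 → obeys
(e) 2-3-3-4 → obeys
(f) 3-4-1-3 → violates
(g) 4-3-6-1 → violates

3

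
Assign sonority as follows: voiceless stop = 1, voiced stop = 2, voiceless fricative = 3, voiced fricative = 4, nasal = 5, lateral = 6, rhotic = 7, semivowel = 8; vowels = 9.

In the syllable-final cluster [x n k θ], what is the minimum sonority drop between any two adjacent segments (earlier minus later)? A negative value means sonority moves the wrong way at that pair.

-2

/x/: voiceless fricative = 3.
/n/: nasal = 5.
/k/: voiceless stop = 1.
/θ/: voiceless fricative = 3.
/x/→/n/: change -2.
/n/→/k/: change +4.
/k/→/θ/: change -2.
Minimum = -2.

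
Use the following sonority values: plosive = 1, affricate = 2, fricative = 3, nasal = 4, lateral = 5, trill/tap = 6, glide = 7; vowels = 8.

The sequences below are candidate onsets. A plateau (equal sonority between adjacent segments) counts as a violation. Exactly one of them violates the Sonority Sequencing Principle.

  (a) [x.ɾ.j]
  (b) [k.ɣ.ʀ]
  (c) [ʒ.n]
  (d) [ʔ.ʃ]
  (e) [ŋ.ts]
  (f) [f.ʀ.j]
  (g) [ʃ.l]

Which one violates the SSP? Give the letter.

(a) [x.ɾ.j]: profile 3-6-7 — obeys.
(b) [k.ɣ.ʀ]: profile 1-3-6 — obeys.
(c) [ʒ.n]: profile 3-4 — obeys.
(d) [ʔ.ʃ]: profile 1-3 — obeys.
(e) [ŋ.ts]: profile 4-2 — violates.
(f) [f.ʀ.j]: profile 3-6-7 — obeys.
(g) [ʃ.l]: profile 3-5 — obeys.

e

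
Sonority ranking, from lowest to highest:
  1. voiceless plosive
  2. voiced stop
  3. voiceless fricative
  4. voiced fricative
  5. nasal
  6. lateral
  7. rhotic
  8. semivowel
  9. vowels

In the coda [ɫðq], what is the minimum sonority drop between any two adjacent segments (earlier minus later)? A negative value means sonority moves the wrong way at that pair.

/ɫ/: lateral = 6.
/ð/: voiced fricative = 4.
/q/: voiceless plosive = 1.
/ɫ/→/ð/: change +2.
/ð/→/q/: change +3.
Minimum = 2.

2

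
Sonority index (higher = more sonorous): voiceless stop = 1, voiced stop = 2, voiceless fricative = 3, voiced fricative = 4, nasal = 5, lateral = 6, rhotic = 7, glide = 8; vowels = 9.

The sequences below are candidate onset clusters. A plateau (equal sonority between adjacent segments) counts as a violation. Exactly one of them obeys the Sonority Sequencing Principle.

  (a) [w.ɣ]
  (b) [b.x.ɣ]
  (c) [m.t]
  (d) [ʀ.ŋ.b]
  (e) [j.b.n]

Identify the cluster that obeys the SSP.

b

(a) sonority 8-4: ill-formed.
(b) sonority 2-3-4: well-formed.
(c) sonority 5-1: ill-formed.
(d) sonority 7-5-2: ill-formed.
(e) sonority 8-2-5: ill-formed.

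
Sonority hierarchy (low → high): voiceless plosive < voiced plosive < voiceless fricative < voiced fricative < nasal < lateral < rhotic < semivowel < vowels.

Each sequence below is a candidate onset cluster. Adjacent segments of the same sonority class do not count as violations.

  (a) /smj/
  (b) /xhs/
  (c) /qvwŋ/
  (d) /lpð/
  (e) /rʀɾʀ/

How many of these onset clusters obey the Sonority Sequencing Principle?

(a) /smj/: profile 3-5-8 — obeys.
(b) /xhs/: profile 3-3-3 — obeys.
(c) /qvwŋ/: profile 1-4-8-5 — violates.
(d) /lpð/: profile 6-1-4 — violates.
(e) /rʀɾʀ/: profile 7-7-7-7 — obeys.

3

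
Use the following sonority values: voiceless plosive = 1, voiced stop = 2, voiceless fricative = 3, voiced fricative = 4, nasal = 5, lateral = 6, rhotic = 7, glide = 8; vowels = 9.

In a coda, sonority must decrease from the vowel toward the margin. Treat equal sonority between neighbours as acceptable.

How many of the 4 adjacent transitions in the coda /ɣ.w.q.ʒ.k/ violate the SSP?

2

/ɣ/: voiced fricative = 4.
/w/: glide = 8.
/q/: voiceless plosive = 1.
/ʒ/: voiced fricative = 4.
/k/: voiceless plosive = 1.
/ɣ/→/w/: 4→8 (does not fall) — violation.
/w/→/q/: 8→1 (falls) — ok.
/q/→/ʒ/: 1→4 (does not fall) — violation.
/ʒ/→/k/: 4→1 (falls) — ok.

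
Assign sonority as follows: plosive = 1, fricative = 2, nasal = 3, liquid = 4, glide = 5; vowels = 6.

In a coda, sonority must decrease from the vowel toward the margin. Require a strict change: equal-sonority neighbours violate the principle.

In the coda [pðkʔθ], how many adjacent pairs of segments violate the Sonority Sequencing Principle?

/p/ — plosive, sonority 1.
/ð/ — fricative, sonority 2.
/k/ — plosive, sonority 1.
/ʔ/ — plosive, sonority 1.
/θ/ — fricative, sonority 2.
/p/→/ð/: 1→2 (does not fall) — violation.
/ð/→/k/: 2→1 (falls) — ok.
/k/→/ʔ/: 1→1 (plateau) — violation.
/ʔ/→/θ/: 1→2 (does not fall) — violation.

3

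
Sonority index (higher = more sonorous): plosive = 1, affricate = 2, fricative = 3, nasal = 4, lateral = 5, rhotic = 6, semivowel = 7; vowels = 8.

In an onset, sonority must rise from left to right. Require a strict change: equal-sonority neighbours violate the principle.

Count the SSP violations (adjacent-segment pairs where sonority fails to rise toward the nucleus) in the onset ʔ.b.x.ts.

2

/ʔ/ is a plosive (sonority 1).
/b/ is a plosive (sonority 1).
/x/ is a fricative (sonority 3).
/ts/ is an affricate (sonority 2).
/ʔ/→/b/: 1→1 (plateau) — violation.
/b/→/x/: 1→3 (rises) — ok.
/x/→/ts/: 3→2 (does not rise) — violation.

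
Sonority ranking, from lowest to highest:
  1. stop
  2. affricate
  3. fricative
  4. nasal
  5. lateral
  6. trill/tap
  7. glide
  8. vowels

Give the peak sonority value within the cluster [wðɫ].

/w/: glide = 7.
/ð/: fricative = 3.
/ɫ/: lateral = 5.
The maximum is 7.

7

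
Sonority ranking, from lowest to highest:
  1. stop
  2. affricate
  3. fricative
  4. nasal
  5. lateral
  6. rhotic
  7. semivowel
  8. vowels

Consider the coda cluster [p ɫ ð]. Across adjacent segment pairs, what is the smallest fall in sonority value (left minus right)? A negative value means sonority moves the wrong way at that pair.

-4

/p/ is a stop (sonority 1).
/ɫ/ is a lateral (sonority 5).
/ð/ is a fricative (sonority 3).
/p/→/ɫ/: change -4.
/ɫ/→/ð/: change +2.
Minimum = -4.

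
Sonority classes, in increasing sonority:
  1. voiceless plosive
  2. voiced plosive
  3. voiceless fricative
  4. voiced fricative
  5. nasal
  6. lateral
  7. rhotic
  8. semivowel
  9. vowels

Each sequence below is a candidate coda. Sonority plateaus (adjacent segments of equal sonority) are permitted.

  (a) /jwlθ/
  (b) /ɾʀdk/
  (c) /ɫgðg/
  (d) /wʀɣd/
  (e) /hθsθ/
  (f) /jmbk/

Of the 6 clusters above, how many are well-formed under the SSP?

5

(a) /jwlθ/: profile 8-8-6-3 — obeys.
(b) /ɾʀdk/: profile 7-7-2-1 — obeys.
(c) /ɫgðg/: profile 6-2-4-2 — violates.
(d) /wʀɣd/: profile 8-7-4-2 — obeys.
(e) /hθsθ/: profile 3-3-3-3 — obeys.
(f) /jmbk/: profile 8-5-2-1 — obeys.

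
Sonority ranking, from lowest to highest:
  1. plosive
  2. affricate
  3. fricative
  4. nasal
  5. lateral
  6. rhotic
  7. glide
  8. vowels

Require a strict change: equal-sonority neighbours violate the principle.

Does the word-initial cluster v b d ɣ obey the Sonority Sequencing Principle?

/v/: fricative = 3.
/b/: plosive = 1.
/d/: plosive = 1.
/ɣ/: fricative = 3.
The profile is 3-1-1-3. Between /v/ (3) and /b/ (1) sonority does not rise, so the cluster violates the SSP.

no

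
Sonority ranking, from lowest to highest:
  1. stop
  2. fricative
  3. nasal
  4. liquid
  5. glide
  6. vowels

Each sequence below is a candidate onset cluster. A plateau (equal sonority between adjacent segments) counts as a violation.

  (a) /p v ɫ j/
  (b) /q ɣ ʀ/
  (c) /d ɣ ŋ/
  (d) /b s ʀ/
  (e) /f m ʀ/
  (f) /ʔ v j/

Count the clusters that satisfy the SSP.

(a) sonority 1-2-4-5: well-formed.
(b) sonority 1-2-4: well-formed.
(c) sonority 1-2-3: well-formed.
(d) sonority 1-2-4: well-formed.
(e) sonority 2-3-4: well-formed.
(f) sonority 1-2-5: well-formed.

6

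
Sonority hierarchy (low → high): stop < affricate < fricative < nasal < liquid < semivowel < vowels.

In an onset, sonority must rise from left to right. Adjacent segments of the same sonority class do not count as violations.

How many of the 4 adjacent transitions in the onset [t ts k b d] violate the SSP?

1

/t/ is a stop (sonority 1).
/ts/ is an affricate (sonority 2).
/k/ is a stop (sonority 1).
/b/ is a stop (sonority 1).
/d/ is a stop (sonority 1).
/t/→/ts/: 1→2 (rises) — ok.
/ts/→/k/: 2→1 (does not rise) — violation.
/k/→/b/: 1→1 (plateau, allowed) — ok.
/b/→/d/: 1→1 (plateau, allowed) — ok.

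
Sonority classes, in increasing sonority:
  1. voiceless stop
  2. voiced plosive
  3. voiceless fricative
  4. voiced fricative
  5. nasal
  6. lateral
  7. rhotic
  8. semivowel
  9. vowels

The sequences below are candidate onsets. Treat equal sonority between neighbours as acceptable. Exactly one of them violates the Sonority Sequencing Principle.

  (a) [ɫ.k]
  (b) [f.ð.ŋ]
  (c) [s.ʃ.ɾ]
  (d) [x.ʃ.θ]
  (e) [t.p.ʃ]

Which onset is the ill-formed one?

a

(a) [ɫ.k]: profile 6-1 — violates.
(b) [f.ð.ŋ]: profile 3-4-5 — obeys.
(c) [s.ʃ.ɾ]: profile 3-3-7 — obeys.
(d) [x.ʃ.θ]: profile 3-3-3 — obeys.
(e) [t.p.ʃ]: profile 1-1-3 — obeys.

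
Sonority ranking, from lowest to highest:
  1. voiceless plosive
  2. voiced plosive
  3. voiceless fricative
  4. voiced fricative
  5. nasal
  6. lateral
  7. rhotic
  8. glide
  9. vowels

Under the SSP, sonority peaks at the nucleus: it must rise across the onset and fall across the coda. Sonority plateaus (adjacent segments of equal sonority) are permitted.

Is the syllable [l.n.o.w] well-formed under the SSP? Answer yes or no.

Onset: /l/ is a lateral (sonority 6), /n/ is a nasal (sonority 5); then the nucleus /o/ (sonority 9).
Onset profile 6-5-9 — does not rise throughout.
Coda: /w/ is a glide (sonority 8).
Coda profile 9-8 — falls from the nucleus.

no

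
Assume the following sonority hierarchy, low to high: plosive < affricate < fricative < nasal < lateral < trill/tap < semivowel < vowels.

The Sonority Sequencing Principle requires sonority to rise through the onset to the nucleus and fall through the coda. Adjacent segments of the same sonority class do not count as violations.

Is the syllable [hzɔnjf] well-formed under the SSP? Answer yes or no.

Onset: /h/ is a fricative (sonority 3), /z/ is a fricative (sonority 3); then the nucleus /ɔ/ (sonority 8).
Onset profile 3-3-8 — rises to the nucleus.
Coda: /n/ is a nasal (sonority 4), /j/ is a semivowel (sonority 7), /f/ is a fricative (sonority 3).
Coda profile 8-4-7-3 — does not fall throughout.

no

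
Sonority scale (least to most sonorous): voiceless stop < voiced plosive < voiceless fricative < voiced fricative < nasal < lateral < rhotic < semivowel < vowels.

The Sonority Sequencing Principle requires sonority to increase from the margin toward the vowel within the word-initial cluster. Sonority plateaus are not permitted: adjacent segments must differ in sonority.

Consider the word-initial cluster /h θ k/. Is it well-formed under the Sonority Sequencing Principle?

no

/h/ — voiceless fricative, sonority 3.
/θ/ — voiceless fricative, sonority 3.
/k/ — voiceless stop, sonority 1.
The profile is 3-3-1. Between /h/ (3) and /θ/ (3) sonority does not rise, so the cluster violates the SSP.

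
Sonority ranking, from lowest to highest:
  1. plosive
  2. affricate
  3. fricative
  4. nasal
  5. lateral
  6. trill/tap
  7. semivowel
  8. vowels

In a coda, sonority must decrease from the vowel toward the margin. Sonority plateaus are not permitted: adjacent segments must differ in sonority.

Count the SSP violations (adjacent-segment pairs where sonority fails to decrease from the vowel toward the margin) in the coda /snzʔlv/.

/s/ — fricative, sonority 3.
/n/ — nasal, sonority 4.
/z/ — fricative, sonority 3.
/ʔ/ — plosive, sonority 1.
/l/ — lateral, sonority 5.
/v/ — fricative, sonority 3.
/s/→/n/: 3→4 (does not fall) — violation.
/n/→/z/: 4→3 (falls) — ok.
/z/→/ʔ/: 3→1 (falls) — ok.
/ʔ/→/l/: 1→5 (does not fall) — violation.
/l/→/v/: 5→3 (falls) — ok.

2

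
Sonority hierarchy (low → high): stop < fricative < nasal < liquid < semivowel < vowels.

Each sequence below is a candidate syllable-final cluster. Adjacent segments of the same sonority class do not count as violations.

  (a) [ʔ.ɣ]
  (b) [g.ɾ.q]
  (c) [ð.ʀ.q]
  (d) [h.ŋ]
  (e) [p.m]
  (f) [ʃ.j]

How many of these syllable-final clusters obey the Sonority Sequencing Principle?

0

(a) [ʔ.ɣ]: profile 1-2 — violates.
(b) [g.ɾ.q]: profile 1-4-1 — violates.
(c) [ð.ʀ.q]: profile 2-4-1 — violates.
(d) [h.ŋ]: profile 2-3 — violates.
(e) [p.m]: profile 1-3 — violates.
(f) [ʃ.j]: profile 2-5 — violates.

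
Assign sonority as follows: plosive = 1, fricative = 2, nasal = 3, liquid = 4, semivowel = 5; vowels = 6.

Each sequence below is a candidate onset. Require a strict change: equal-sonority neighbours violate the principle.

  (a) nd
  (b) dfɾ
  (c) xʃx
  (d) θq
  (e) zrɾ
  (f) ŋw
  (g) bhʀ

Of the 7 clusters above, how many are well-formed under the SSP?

3

(a) 3-1 → violates
(b) 1-2-4 → obeys
(c) 2-2-2 → violates
(d) 2-1 → violates
(e) 2-4-4 → violates
(f) 3-5 → obeys
(g) 1-2-4 → obeys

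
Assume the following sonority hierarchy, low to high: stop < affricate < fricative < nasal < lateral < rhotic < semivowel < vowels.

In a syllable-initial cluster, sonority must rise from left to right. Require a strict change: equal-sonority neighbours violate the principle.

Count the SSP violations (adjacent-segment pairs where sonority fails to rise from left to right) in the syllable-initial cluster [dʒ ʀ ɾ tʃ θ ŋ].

2

/dʒ/: affricate = 2.
/ʀ/: rhotic = 6.
/ɾ/: rhotic = 6.
/tʃ/: affricate = 2.
/θ/: fricative = 3.
/ŋ/: nasal = 4.
/dʒ/→/ʀ/: 2→6 (rises) — ok.
/ʀ/→/ɾ/: 6→6 (plateau) — violation.
/ɾ/→/tʃ/: 6→2 (does not rise) — violation.
/tʃ/→/θ/: 2→3 (rises) — ok.
/θ/→/ŋ/: 3→4 (rises) — ok.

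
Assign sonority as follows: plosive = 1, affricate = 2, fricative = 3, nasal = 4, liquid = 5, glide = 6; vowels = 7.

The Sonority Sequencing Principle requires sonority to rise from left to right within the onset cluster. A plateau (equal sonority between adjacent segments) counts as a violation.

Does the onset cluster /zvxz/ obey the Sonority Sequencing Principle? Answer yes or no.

/z/: fricative = 3.
/v/: fricative = 3.
/x/: fricative = 3.
/z/: fricative = 3.
The profile is 3-3-3-3. Between /z/ (3) and /v/ (3) sonority does not rise, so the cluster violates the SSP.

no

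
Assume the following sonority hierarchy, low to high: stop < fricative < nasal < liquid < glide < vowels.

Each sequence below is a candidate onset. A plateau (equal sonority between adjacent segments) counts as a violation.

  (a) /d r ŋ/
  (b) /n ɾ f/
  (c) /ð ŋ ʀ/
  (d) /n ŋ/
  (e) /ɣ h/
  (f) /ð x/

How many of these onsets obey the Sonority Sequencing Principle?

1

(a) /d r ŋ/: profile 1-4-3 — violates.
(b) /n ɾ f/: profile 3-4-2 — violates.
(c) /ð ŋ ʀ/: profile 2-3-4 — obeys.
(d) /n ŋ/: profile 3-3 — violates.
(e) /ɣ h/: profile 2-2 — violates.
(f) /ð x/: profile 2-2 — violates.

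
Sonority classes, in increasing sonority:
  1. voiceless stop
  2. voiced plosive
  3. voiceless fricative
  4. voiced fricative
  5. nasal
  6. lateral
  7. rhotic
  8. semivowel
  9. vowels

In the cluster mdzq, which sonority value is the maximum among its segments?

5

/m/: nasal = 5.
/d/: voiced plosive = 2.
/z/: voiced fricative = 4.
/q/: voiceless stop = 1.
The maximum is 5.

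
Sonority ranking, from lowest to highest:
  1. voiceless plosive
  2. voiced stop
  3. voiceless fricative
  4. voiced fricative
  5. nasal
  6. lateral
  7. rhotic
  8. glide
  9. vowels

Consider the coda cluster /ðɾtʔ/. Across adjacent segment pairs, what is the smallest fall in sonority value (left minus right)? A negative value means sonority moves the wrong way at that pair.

-3

/ð/ is a voiced fricative (sonority 4).
/ɾ/ is a rhotic (sonority 7).
/t/ is a voiceless plosive (sonority 1).
/ʔ/ is a voiceless plosive (sonority 1).
/ð/→/ɾ/: change -3.
/ɾ/→/t/: change +6.
/t/→/ʔ/: change +0.
Minimum = -3.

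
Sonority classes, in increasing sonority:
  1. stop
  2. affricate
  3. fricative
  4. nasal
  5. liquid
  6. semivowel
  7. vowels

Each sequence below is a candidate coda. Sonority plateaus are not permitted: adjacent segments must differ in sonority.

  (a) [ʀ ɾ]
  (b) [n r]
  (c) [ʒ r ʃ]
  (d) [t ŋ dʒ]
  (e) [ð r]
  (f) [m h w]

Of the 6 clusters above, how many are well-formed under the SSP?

(a) 5-5 → violates
(b) 4-5 → violates
(c) 3-5-3 → violates
(d) 1-4-2 → violates
(e) 3-5 → violates
(f) 4-3-6 → violates

0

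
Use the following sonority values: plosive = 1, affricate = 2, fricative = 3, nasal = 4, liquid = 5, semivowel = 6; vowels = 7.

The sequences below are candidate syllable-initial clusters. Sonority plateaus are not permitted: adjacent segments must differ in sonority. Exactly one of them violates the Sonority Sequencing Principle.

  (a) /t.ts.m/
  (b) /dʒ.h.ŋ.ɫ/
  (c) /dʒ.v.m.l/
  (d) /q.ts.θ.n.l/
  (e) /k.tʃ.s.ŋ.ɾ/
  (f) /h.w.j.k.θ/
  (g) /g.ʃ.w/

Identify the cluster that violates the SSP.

(a) sonority 1-2-4: well-formed.
(b) sonority 2-3-4-5: well-formed.
(c) sonority 2-3-4-5: well-formed.
(d) sonority 1-2-3-4-5: well-formed.
(e) sonority 1-2-3-4-5: well-formed.
(f) sonority 3-6-6-1-3: ill-formed.
(g) sonority 1-3-6: well-formed.

f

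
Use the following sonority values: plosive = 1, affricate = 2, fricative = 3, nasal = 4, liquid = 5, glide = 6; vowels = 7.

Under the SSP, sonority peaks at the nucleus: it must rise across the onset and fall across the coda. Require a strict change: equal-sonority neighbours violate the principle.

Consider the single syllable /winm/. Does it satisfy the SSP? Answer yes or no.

no

Onset: /w/ is a glide (sonority 6); then the nucleus /i/ (sonority 7).
Onset profile 6-7 — rises to the nucleus.
Coda: /n/ is a nasal (sonority 4), /m/ is a nasal (sonority 4).
Coda profile 7-4-4 — does not strictly fall throughout.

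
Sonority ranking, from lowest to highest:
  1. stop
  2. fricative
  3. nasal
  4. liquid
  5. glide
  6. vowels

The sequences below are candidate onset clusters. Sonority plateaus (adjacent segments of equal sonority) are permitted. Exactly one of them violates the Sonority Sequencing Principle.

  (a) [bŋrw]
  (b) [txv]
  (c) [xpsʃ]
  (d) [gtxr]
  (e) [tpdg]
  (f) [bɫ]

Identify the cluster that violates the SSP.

(a) [bŋrw]: profile 1-3-4-5 — obeys.
(b) [txv]: profile 1-2-2 — obeys.
(c) [xpsʃ]: profile 2-1-2-2 — violates.
(d) [gtxr]: profile 1-1-2-4 — obeys.
(e) [tpdg]: profile 1-1-1-1 — obeys.
(f) [bɫ]: profile 1-4 — obeys.

c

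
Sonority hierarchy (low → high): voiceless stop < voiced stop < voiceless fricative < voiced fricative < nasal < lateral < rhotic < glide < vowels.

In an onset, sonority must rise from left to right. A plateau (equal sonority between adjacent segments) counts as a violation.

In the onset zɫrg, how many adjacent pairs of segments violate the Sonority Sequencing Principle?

1

/z/: voiced fricative = 4.
/ɫ/: lateral = 6.
/r/: rhotic = 7.
/g/: voiced stop = 2.
/z/→/ɫ/: 4→6 (rises) — ok.
/ɫ/→/r/: 6→7 (rises) — ok.
/r/→/g/: 7→2 (does not rise) — violation.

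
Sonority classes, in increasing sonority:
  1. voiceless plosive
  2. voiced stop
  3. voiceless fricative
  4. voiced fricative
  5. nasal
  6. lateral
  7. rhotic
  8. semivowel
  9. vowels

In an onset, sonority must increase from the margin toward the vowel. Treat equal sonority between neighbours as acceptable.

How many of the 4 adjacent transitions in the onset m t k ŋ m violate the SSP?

/m/ — nasal, sonority 5.
/t/ — voiceless plosive, sonority 1.
/k/ — voiceless plosive, sonority 1.
/ŋ/ — nasal, sonority 5.
/m/ — nasal, sonority 5.
/m/→/t/: 5→1 (does not rise) — violation.
/t/→/k/: 1→1 (plateau, allowed) — ok.
/k/→/ŋ/: 1→5 (rises) — ok.
/ŋ/→/m/: 5→5 (plateau, allowed) — ok.

1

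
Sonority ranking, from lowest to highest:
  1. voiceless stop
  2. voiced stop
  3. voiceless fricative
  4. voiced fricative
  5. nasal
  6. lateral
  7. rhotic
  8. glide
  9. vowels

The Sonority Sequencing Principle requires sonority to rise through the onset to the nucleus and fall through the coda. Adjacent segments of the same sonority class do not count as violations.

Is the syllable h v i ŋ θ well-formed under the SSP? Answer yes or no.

yes

Onset: /h/ is a voiceless fricative (sonority 3), /v/ is a voiced fricative (sonority 4); then the nucleus /i/ (sonority 9).
Onset profile 3-4-9 — rises to the nucleus.
Coda: /ŋ/ is a nasal (sonority 5), /θ/ is a voiceless fricative (sonority 3).
Coda profile 9-5-3 — falls from the nucleus.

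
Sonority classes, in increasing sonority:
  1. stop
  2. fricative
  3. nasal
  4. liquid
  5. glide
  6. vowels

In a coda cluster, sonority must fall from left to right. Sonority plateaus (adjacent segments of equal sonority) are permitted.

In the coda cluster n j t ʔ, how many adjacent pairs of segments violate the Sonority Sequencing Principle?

/n/ is a nasal (sonority 3).
/j/ is a glide (sonority 5).
/t/ is a stop (sonority 1).
/ʔ/ is a stop (sonority 1).
/n/→/j/: 3→5 (does not fall) — violation.
/j/→/t/: 5→1 (falls) — ok.
/t/→/ʔ/: 1→1 (plateau, allowed) — ok.

1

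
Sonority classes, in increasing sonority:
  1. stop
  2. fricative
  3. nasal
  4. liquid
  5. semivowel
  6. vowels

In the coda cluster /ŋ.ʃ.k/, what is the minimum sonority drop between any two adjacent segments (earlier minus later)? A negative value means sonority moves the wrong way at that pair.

1

/ŋ/ — nasal, sonority 3.
/ʃ/ — fricative, sonority 2.
/k/ — stop, sonority 1.
/ŋ/→/ʃ/: change +1.
/ʃ/→/k/: change +1.
Minimum = 1.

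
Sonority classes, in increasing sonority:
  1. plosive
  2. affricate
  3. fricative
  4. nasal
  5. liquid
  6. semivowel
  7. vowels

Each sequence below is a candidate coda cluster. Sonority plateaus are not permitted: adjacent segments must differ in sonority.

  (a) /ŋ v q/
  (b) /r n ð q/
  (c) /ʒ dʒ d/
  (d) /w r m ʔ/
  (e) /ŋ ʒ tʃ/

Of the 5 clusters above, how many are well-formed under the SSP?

(a) sonority 4-3-1: well-formed.
(b) sonority 5-4-3-1: well-formed.
(c) sonority 3-2-1: well-formed.
(d) sonority 6-5-4-1: well-formed.
(e) sonority 4-3-2: well-formed.

5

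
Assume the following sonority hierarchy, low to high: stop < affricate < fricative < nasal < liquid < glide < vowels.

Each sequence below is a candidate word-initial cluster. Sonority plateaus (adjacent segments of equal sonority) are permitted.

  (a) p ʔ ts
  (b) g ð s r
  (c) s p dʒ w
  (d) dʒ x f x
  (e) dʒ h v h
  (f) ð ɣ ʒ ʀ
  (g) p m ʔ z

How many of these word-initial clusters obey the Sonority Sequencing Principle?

(a) p ʔ ts: profile 1-1-2 — obeys.
(b) g ð s r: profile 1-3-3-5 — obeys.
(c) s p dʒ w: profile 3-1-2-6 — violates.
(d) dʒ x f x: profile 2-3-3-3 — obeys.
(e) dʒ h v h: profile 2-3-3-3 — obeys.
(f) ð ɣ ʒ ʀ: profile 3-3-3-5 — obeys.
(g) p m ʔ z: profile 1-4-1-3 — violates.

5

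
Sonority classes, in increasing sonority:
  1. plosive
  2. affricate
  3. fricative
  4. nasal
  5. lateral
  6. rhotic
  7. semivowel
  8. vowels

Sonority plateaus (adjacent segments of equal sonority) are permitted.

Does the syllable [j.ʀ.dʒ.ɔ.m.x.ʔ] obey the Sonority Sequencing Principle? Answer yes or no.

no

Onset: /j/ is a semivowel (sonority 7), /ʀ/ is a rhotic (sonority 6), /dʒ/ is an affricate (sonority 2); then the nucleus /ɔ/ (sonority 8).
Onset profile 7-6-2-8 — does not rise throughout.
Coda: /m/ is a nasal (sonority 4), /x/ is a fricative (sonority 3), /ʔ/ is a plosive (sonority 1).
Coda profile 8-4-3-1 — falls from the nucleus.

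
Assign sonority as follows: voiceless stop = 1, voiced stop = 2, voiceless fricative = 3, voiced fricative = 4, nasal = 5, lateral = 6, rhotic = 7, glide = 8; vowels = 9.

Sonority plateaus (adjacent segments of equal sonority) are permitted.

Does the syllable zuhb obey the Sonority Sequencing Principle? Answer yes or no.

Onset: /z/ is a voiced fricative (sonority 4); then the nucleus /u/ (sonority 9).
Onset profile 4-9 — rises to the nucleus.
Coda: /h/ is a voiceless fricative (sonority 3), /b/ is a voiced stop (sonority 2).
Coda profile 9-3-2 — falls from the nucleus.

yes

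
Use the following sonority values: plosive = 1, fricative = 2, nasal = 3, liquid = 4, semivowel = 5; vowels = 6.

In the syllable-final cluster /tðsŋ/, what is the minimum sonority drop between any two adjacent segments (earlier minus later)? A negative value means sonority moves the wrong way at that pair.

/t/: plosive = 1.
/ð/: fricative = 2.
/s/: fricative = 2.
/ŋ/: nasal = 3.
/t/→/ð/: change -1.
/ð/→/s/: change +0.
/s/→/ŋ/: change -1.
Minimum = -1.

-1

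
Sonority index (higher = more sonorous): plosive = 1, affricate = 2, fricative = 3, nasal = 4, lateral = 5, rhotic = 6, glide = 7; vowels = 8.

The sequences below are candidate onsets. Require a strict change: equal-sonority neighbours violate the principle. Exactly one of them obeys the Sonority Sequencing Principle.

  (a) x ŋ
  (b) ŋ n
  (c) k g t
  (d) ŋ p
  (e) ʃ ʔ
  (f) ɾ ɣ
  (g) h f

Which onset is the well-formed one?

(a) sonority 3-4: well-formed.
(b) sonority 4-4: ill-formed.
(c) sonority 1-1-1: ill-formed.
(d) sonority 4-1: ill-formed.
(e) sonority 3-1: ill-formed.
(f) sonority 6-3: ill-formed.
(g) sonority 3-3: ill-formed.

a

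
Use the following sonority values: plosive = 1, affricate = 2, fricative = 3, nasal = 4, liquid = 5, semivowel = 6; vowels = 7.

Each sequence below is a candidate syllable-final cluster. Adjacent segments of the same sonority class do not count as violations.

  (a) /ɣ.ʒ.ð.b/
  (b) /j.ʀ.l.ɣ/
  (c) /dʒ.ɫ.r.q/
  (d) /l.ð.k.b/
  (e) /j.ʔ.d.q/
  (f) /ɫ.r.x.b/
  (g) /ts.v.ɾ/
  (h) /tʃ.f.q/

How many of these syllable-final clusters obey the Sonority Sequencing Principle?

(a) /ɣ.ʒ.ð.b/: profile 3-3-3-1 — obeys.
(b) /j.ʀ.l.ɣ/: profile 6-5-5-3 — obeys.
(c) /dʒ.ɫ.r.q/: profile 2-5-5-1 — violates.
(d) /l.ð.k.b/: profile 5-3-1-1 — obeys.
(e) /j.ʔ.d.q/: profile 6-1-1-1 — obeys.
(f) /ɫ.r.x.b/: profile 5-5-3-1 — obeys.
(g) /ts.v.ɾ/: profile 2-3-5 — violates.
(h) /tʃ.f.q/: profile 2-3-1 — violates.

5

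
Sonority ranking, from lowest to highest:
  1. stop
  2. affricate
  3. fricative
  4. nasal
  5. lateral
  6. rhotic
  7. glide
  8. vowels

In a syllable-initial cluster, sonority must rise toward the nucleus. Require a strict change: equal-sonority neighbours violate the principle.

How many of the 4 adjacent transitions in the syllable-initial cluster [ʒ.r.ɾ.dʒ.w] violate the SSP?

2

/ʒ/ — fricative, sonority 3.
/r/ — rhotic, sonority 6.
/ɾ/ — rhotic, sonority 6.
/dʒ/ — affricate, sonority 2.
/w/ — glide, sonority 7.
/ʒ/→/r/: 3→6 (rises) — ok.
/r/→/ɾ/: 6→6 (plateau) — violation.
/ɾ/→/dʒ/: 6→2 (does not rise) — violation.
/dʒ/→/w/: 2→7 (rises) — ok.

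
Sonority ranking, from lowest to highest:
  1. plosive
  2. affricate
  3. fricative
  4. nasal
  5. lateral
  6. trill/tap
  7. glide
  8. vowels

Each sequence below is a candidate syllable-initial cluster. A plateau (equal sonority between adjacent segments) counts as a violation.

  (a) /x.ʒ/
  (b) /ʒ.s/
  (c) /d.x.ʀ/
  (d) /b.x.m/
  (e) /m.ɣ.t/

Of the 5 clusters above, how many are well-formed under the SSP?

2

(a) /x.ʒ/: profile 3-3 — violates.
(b) /ʒ.s/: profile 3-3 — violates.
(c) /d.x.ʀ/: profile 1-3-6 — obeys.
(d) /b.x.m/: profile 1-3-4 — obeys.
(e) /m.ɣ.t/: profile 4-3-1 — violates.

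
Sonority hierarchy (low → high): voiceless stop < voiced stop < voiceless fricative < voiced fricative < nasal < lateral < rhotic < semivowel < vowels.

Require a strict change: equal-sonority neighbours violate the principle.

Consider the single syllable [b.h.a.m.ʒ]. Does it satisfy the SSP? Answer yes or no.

Onset: /b/ is a voiced stop (sonority 2), /h/ is a voiceless fricative (sonority 3); then the nucleus /a/ (sonority 9).
Onset profile 2-3-9 — rises to the nucleus.
Coda: /m/ is a nasal (sonority 5), /ʒ/ is a voiced fricative (sonority 4).
Coda profile 9-5-4 — falls from the nucleus.

yes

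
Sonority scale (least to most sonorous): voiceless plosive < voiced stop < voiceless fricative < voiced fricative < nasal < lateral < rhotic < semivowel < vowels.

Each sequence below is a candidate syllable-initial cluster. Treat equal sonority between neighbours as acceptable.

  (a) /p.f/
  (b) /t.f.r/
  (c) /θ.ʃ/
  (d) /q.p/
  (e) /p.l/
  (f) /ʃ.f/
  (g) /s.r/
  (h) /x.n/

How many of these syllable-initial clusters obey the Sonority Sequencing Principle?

(a) 1-3 → obeys
(b) 1-3-7 → obeys
(c) 3-3 → obeys
(d) 1-1 → obeys
(e) 1-6 → obeys
(f) 3-3 → obeys
(g) 3-7 → obeys
(h) 3-5 → obeys

8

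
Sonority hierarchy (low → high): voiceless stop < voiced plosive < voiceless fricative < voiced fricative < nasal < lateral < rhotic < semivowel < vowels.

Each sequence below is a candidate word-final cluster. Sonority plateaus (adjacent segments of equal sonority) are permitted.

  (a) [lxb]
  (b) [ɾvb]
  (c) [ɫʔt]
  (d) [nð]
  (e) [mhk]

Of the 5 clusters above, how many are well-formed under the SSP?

5

(a) sonority 6-3-2: well-formed.
(b) sonority 7-4-2: well-formed.
(c) sonority 6-1-1: well-formed.
(d) sonority 5-4: well-formed.
(e) sonority 5-3-1: well-formed.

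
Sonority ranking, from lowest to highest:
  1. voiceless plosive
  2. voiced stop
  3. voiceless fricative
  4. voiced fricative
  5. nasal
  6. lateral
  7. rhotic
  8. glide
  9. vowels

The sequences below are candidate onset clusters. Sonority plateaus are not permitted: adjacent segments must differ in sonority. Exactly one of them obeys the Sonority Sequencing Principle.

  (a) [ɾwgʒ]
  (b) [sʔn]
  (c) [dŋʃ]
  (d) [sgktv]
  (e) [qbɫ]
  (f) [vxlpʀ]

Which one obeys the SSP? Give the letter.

(a) sonority 7-8-2-4: ill-formed.
(b) sonority 3-1-5: ill-formed.
(c) sonority 2-5-3: ill-formed.
(d) sonority 3-2-1-1-4: ill-formed.
(e) sonority 1-2-6: well-formed.
(f) sonority 4-3-6-1-7: ill-formed.

e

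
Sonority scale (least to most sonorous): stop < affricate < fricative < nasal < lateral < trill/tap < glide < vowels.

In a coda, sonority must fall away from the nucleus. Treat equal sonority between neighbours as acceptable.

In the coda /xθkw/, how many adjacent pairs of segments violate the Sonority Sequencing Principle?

/x/ is a fricative (sonority 3).
/θ/ is a fricative (sonority 3).
/k/ is a stop (sonority 1).
/w/ is a glide (sonority 7).
/x/→/θ/: 3→3 (plateau, allowed) — ok.
/θ/→/k/: 3→1 (falls) — ok.
/k/→/w/: 1→7 (does not fall) — violation.

1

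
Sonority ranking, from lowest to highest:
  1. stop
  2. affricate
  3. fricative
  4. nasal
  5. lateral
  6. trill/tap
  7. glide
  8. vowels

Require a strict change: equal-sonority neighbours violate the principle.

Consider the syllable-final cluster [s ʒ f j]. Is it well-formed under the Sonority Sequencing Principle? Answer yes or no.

/s/ is a fricative (sonority 3).
/ʒ/ is a fricative (sonority 3).
/f/ is a fricative (sonority 3).
/j/ is a glide (sonority 7).
The profile is 3-3-3-7. Between /s/ (3) and /ʒ/ (3) sonority does not fall, so the cluster violates the SSP.

no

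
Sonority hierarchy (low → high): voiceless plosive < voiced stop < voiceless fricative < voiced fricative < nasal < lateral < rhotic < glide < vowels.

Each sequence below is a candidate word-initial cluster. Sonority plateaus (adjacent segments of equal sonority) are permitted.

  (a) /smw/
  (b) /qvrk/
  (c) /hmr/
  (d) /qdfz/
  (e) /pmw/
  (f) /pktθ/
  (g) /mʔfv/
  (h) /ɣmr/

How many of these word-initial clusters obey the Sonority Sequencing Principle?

(a) /smw/: profile 3-5-8 — obeys.
(b) /qvrk/: profile 1-4-7-1 — violates.
(c) /hmr/: profile 3-5-7 — obeys.
(d) /qdfz/: profile 1-2-3-4 — obeys.
(e) /pmw/: profile 1-5-8 — obeys.
(f) /pktθ/: profile 1-1-1-3 — obeys.
(g) /mʔfv/: profile 5-1-3-4 — violates.
(h) /ɣmr/: profile 4-5-7 — obeys.

6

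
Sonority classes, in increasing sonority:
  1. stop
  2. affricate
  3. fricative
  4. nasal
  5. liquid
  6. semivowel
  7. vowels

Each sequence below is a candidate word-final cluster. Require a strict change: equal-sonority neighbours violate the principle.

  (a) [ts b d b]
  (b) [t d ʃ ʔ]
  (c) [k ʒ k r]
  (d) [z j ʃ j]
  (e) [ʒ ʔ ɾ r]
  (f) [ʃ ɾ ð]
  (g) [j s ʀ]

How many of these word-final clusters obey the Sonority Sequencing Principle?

0

(a) 2-1-1-1 → violates
(b) 1-1-3-1 → violates
(c) 1-3-1-5 → violates
(d) 3-6-3-6 → violates
(e) 3-1-5-5 → violates
(f) 3-5-3 → violates
(g) 6-3-5 → violates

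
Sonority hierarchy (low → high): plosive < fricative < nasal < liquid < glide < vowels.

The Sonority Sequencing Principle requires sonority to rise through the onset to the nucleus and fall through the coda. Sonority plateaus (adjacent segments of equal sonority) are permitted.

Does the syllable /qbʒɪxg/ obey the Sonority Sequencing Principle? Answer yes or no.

yes

Onset: /q/ is a plosive (sonority 1), /b/ is a plosive (sonority 1), /ʒ/ is a fricative (sonority 2); then the nucleus /ɪ/ (sonority 6).
Onset profile 1-1-2-6 — rises to the nucleus.
Coda: /x/ is a fricative (sonority 2), /g/ is a plosive (sonority 1).
Coda profile 6-2-1 — falls from the nucleus.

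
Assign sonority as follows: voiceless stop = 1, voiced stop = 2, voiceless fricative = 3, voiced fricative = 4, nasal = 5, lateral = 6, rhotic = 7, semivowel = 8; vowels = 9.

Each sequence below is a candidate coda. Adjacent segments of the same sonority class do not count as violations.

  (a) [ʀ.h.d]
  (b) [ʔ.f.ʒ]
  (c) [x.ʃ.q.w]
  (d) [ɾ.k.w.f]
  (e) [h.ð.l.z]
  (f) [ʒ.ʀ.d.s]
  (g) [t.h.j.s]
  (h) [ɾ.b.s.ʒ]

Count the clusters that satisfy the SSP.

(a) 7-3-2 → obeys
(b) 1-3-4 → violates
(c) 3-3-1-8 → violates
(d) 7-1-8-3 → violates
(e) 3-4-6-4 → violates
(f) 4-7-2-3 → violates
(g) 1-3-8-3 → violates
(h) 7-2-3-4 → violates

1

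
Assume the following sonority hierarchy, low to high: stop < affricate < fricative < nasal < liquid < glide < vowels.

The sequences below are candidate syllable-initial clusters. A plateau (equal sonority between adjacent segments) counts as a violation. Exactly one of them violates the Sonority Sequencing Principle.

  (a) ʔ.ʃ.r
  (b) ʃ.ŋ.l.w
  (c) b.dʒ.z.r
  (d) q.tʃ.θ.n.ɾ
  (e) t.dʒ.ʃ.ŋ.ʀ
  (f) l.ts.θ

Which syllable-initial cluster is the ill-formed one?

f

(a) ʔ.ʃ.r: profile 1-3-5 — obeys.
(b) ʃ.ŋ.l.w: profile 3-4-5-6 — obeys.
(c) b.dʒ.z.r: profile 1-2-3-5 — obeys.
(d) q.tʃ.θ.n.ɾ: profile 1-2-3-4-5 — obeys.
(e) t.dʒ.ʃ.ŋ.ʀ: profile 1-2-3-4-5 — obeys.
(f) l.ts.θ: profile 5-2-3 — violates.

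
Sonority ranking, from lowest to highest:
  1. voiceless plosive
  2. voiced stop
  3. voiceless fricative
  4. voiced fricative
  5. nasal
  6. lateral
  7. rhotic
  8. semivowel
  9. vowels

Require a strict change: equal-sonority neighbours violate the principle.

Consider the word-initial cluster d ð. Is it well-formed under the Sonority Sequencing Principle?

/d/ is a voiced stop (sonority 2).
/ð/ is a voiced fricative (sonority 4).
The profile 2-4 strictly rises, so the word-initial cluster satisfies the SSP.

yes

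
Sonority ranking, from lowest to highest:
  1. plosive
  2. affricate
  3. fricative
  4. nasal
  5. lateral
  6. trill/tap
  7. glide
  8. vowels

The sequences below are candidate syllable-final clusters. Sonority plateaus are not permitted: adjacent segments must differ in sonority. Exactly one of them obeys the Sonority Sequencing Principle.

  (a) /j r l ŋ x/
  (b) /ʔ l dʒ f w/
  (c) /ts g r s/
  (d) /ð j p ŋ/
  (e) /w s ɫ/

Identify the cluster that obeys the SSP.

a

(a) sonority 7-6-5-4-3: well-formed.
(b) sonority 1-5-2-3-7: ill-formed.
(c) sonority 2-1-6-3: ill-formed.
(d) sonority 3-7-1-4: ill-formed.
(e) sonority 7-3-5: ill-formed.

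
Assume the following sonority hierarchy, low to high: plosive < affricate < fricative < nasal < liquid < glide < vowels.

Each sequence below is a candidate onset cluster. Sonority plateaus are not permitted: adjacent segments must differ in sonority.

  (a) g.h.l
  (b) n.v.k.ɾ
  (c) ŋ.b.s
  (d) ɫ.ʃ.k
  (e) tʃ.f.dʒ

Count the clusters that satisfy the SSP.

1

(a) g.h.l: profile 1-3-5 — obeys.
(b) n.v.k.ɾ: profile 4-3-1-5 — violates.
(c) ŋ.b.s: profile 4-1-3 — violates.
(d) ɫ.ʃ.k: profile 5-3-1 — violates.
(e) tʃ.f.dʒ: profile 2-3-2 — violates.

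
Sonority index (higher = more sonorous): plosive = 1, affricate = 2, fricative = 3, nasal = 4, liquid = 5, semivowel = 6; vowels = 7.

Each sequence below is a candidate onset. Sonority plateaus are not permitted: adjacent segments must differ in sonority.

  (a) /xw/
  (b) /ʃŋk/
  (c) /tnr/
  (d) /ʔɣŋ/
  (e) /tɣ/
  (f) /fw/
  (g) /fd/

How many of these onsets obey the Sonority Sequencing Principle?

5

(a) /xw/: profile 3-6 — obeys.
(b) /ʃŋk/: profile 3-4-1 — violates.
(c) /tnr/: profile 1-4-5 — obeys.
(d) /ʔɣŋ/: profile 1-3-4 — obeys.
(e) /tɣ/: profile 1-3 — obeys.
(f) /fw/: profile 3-6 — obeys.
(g) /fd/: profile 3-1 — violates.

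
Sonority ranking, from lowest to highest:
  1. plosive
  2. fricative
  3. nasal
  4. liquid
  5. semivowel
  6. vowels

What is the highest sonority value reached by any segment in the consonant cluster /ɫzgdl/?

/ɫ/ — liquid, sonority 4.
/z/ — fricative, sonority 2.
/g/ — plosive, sonority 1.
/d/ — plosive, sonority 1.
/l/ — liquid, sonority 4.
The maximum is 4.

4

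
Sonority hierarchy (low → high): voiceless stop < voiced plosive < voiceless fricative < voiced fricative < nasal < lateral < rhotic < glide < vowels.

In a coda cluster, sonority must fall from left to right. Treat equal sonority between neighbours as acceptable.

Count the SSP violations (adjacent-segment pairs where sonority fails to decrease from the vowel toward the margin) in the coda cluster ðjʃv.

/ð/ — voiced fricative, sonority 4.
/j/ — glide, sonority 8.
/ʃ/ — voiceless fricative, sonority 3.
/v/ — voiced fricative, sonority 4.
/ð/→/j/: 4→8 (does not fall) — violation.
/j/→/ʃ/: 8→3 (falls) — ok.
/ʃ/→/v/: 3→4 (does not fall) — violation.

2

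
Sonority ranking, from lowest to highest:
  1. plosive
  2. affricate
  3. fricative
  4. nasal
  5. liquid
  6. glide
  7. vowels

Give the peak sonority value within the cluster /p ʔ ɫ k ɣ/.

/p/: plosive = 1.
/ʔ/: plosive = 1.
/ɫ/: liquid = 5.
/k/: plosive = 1.
/ɣ/: fricative = 3.
The maximum is 5.

5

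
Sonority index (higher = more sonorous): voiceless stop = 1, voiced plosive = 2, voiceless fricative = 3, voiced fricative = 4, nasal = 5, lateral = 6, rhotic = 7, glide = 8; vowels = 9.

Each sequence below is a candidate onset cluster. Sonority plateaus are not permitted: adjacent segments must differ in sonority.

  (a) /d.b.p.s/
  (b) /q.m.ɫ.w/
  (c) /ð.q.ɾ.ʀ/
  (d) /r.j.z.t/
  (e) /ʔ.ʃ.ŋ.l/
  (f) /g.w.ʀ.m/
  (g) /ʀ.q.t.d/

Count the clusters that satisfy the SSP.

2

(a) /d.b.p.s/: profile 2-2-1-3 — violates.
(b) /q.m.ɫ.w/: profile 1-5-6-8 — obeys.
(c) /ð.q.ɾ.ʀ/: profile 4-1-7-7 — violates.
(d) /r.j.z.t/: profile 7-8-4-1 — violates.
(e) /ʔ.ʃ.ŋ.l/: profile 1-3-5-6 — obeys.
(f) /g.w.ʀ.m/: profile 2-8-7-5 — violates.
(g) /ʀ.q.t.d/: profile 7-1-1-2 — violates.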